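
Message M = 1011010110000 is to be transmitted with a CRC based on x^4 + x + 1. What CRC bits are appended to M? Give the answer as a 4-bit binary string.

0111

Append 4 zeros: 10110101100000000. Divide by 10011 (XOR where the leading bit is 1):
  pos 0: 10110 XOR 10011 = 00101
  pos 2: 10110 XOR 10011 = 00101
  pos 4: 10111 XOR 10011 = 00100
  pos 6: 10000 XOR 10011 = 00011
  pos 9: 11000 XOR 10011 = 01011
  pos 10: 10110 XOR 10011 = 00101
  pos 12: 10100 XOR 10011 = 00111
Remainder (last 4 bits) = 0111. This is the CRC / FCS.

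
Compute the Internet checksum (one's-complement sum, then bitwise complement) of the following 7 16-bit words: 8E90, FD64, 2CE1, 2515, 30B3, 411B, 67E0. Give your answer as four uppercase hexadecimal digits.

4865

One's-complement addition (fold any carry out of bit 15 back into bit 0):
  0x8E90 + 0xFD64 = 0x18BF4 → wrap carry → 0x8BF5
  0x8BF5 + 0x2CE1 = 0x0B8D6
  0xB8D6 + 0x2515 = 0x0DDEB
  0xDDEB + 0x30B3 = 0x10E9E → wrap carry → 0x0E9F
  0x0E9F + 0x411B = 0x04FBA
  0x4FBA + 0x67E0 = 0x0B79A
One's-complement sum = 0xB79A.
Checksum = ~0xB79A & 0xFFFF = 0x4865.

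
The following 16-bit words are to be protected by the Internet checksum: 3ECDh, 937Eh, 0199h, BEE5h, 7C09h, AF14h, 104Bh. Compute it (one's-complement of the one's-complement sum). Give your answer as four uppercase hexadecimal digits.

One's-complement addition (fold any carry out of bit 15 back into bit 0):
  0x3ECD + 0x937E = 0x0D24B
  0xD24B + 0x0199 = 0x0D3E4
  0xD3E4 + 0xBEE5 = 0x192C9 → wrap carry → 0x92CA
  0x92CA + 0x7C09 = 0x10ED3 → wrap carry → 0x0ED4
  0x0ED4 + 0xAF14 = 0x0BDE8
  0xBDE8 + 0x104B = 0x0CE33
One's-complement sum = 0xCE33.
Checksum = ~0xCE33 & 0xFFFF = 0x31CC.

31CC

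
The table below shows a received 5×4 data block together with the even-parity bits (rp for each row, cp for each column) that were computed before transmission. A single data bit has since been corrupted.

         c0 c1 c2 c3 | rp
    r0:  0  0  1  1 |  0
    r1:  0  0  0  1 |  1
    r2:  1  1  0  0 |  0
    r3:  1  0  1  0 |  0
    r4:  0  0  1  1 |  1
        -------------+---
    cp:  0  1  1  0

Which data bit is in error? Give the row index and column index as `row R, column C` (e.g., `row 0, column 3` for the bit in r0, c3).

row 4, column 3

Recompute each row's even parity and compare to rp:
  r0: data parity 0, sent rp 0 → ok
  r1: data parity 1, sent rp 1 → ok
  r2: data parity 0, sent rp 0 → ok
  r3: data parity 0, sent rp 0 → ok
  r4: data parity 0, sent rp 1 → mismatch
Recompute each column's even parity and compare to cp:
  c0: data parity 0, sent cp 0 → ok
  c1: data parity 1, sent cp 1 → ok
  c2: data parity 1, sent cp 1 → ok
  c3: data parity 1, sent cp 0 → mismatch
Exactly one row (r4) and one column (c3) fail → the flipped bit is at their intersection.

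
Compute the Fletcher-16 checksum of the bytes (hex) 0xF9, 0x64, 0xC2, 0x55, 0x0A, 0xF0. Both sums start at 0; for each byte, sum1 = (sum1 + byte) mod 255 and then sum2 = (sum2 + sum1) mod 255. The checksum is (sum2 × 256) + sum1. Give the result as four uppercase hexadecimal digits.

E171

Running sums (mod 255):
  after byte 0 (0xF9): sum1=249, sum2=249
  after byte 1 (0x64): sum1=94, sum2=88
  after byte 2 (0xC2): sum1=33, sum2=121
  after byte 3 (0x55): sum1=118, sum2=239
  after byte 4 (0x0A): sum1=128, sum2=112
  after byte 5 (0xF0): sum1=113, sum2=225
Checksum = sum2·256 + sum1 = 225·256 + 113 = 57713 = 0xE171.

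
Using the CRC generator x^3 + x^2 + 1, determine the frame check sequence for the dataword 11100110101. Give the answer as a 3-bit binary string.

Append 3 zeros: 11100110101000. Divide by 1101 (XOR where the leading bit is 1):
  pos 0: 1110 XOR 1101 = 0011
  pos 2: 1101 XOR 1101 = 0000
  pos 6: 1010 XOR 1101 = 0111
  pos 7: 1111 XOR 1101 = 0010
  pos 9: 1000 XOR 1101 = 0101
  pos 10: 1010 XOR 1101 = 0111
Remainder (last 3 bits) = 111. This is the CRC / FCS.

111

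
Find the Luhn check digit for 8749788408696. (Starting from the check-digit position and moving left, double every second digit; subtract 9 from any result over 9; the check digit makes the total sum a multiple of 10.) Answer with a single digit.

Partial digits right→left: 6 9 6 8 0 4 8 8 7 9 4 7 8
Double every second digit counting from the check-digit position (so the 1st, 3rd, 5th, ... of the partial from the right).
  doubled (with −9 where >9): 3 3 0 7 5 8 7 → sum 33
  kept as-is: 9 8 4 8 9 7 → sum 45
Total = 33 + 45 = 78.
Check digit = (10 − (78 mod 10)) mod 10 = 2.

2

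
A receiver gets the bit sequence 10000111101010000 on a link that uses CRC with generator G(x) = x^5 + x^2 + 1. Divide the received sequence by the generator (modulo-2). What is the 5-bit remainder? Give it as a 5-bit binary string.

00000

Modulo-2 division of 10000111101010000 by 100101:
  pos 0: 100001 XOR 100101 = 000100
  pos 3: 100111 XOR 100101 = 000010
  pos 7: 100101 XOR 100101 = 000000
Remainder = 00000 (zero — the frame passes the CRC check).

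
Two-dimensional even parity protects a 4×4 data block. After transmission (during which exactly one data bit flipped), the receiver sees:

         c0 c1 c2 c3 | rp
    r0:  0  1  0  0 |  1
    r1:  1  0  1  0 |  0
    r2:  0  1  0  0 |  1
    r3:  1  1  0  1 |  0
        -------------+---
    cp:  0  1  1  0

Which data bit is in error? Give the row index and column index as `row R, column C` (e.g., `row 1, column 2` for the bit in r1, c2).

row 3, column 3

Recompute each row's even parity and compare to rp:
  r0: data parity 1, sent rp 1 → ok
  r1: data parity 0, sent rp 0 → ok
  r2: data parity 1, sent rp 1 → ok
  r3: data parity 1, sent rp 0 → mismatch
Recompute each column's even parity and compare to cp:
  c0: data parity 0, sent cp 0 → ok
  c1: data parity 1, sent cp 1 → ok
  c2: data parity 1, sent cp 1 → ok
  c3: data parity 1, sent cp 0 → mismatch
Exactly one row (r3) and one column (c3) fail → the flipped bit is at their intersection.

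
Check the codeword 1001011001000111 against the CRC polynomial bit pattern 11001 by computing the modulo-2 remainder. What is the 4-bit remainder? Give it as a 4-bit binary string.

0101

Modulo-2 division of 1001011001000111 by 11001:
  pos 0: 10010 XOR 11001 = 01011
  pos 1: 10111 XOR 11001 = 01110
  pos 2: 11101 XOR 11001 = 00100
  pos 4: 10000 XOR 11001 = 01001
  pos 5: 10011 XOR 11001 = 01010
  pos 6: 10100 XOR 11001 = 01101
  pos 7: 11010 XOR 11001 = 00011
  pos 10: 11011 XOR 11001 = 00010
Remainder = 0101 (nonzero — an error is detected).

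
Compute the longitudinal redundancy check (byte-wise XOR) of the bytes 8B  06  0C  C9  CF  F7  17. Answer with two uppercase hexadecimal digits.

67

XOR the bytes together:
  start with 0x8B
  0x8B ⊕ 0x06 = 0x8D
  0x8D ⊕ 0x0C = 0x81
  0x81 ⊕ 0xC9 = 0x48
  0x48 ⊕ 0xCF = 0x87
  0x87 ⊕ 0xF7 = 0x70
  0x70 ⊕ 0x17 = 0x67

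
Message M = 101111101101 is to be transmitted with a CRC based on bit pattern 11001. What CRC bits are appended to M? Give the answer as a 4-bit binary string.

Append 4 zeros: 1011111011010000. Divide by 11001 (XOR where the leading bit is 1):
  pos 0: 10111 XOR 11001 = 01110
  pos 1: 11101 XOR 11001 = 00100
  pos 3: 10010 XOR 11001 = 01011
  pos 4: 10111 XOR 11001 = 01110
  pos 5: 11101 XOR 11001 = 00100
  pos 7: 10001 XOR 11001 = 01000
  pos 8: 10000 XOR 11001 = 01001
  pos 9: 10010 XOR 11001 = 01011
  pos 10: 10110 XOR 11001 = 01111
  pos 11: 11110 XOR 11001 = 00111
Remainder (last 4 bits) = 0111. This is the CRC / FCS.

0111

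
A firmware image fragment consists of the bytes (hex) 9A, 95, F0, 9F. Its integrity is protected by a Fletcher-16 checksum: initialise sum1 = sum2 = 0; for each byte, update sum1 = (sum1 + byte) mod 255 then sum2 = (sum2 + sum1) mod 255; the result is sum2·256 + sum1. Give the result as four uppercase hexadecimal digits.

ACC0

Running sums (mod 255):
  after byte 0 (9A): sum1=154, sum2=154
  after byte 1 (95): sum1=48, sum2=202
  after byte 2 (F0): sum1=33, sum2=235
  after byte 3 (9F): sum1=192, sum2=172
Checksum = sum2·256 + sum1 = 172·256 + 192 = 44224 = 0xACC0.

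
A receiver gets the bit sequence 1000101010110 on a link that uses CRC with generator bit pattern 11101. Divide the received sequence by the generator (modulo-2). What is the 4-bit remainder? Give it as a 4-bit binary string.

0000

Modulo-2 division of 1000101010110 by 11101:
  pos 0: 10001 XOR 11101 = 01100
  pos 1: 11000 XOR 11101 = 00101
  pos 3: 10110 XOR 11101 = 01011
  pos 4: 10111 XOR 11101 = 01010
  pos 5: 10100 XOR 11101 = 01001
  pos 6: 10011 XOR 11101 = 01110
  pos 7: 11101 XOR 11101 = 00000
Remainder = 0000 (zero — the frame passes the CRC check).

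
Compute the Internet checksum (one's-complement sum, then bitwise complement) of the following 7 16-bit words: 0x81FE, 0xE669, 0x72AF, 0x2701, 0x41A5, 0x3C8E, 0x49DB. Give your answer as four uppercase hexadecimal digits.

One's-complement addition (fold any carry out of bit 15 back into bit 0):
  0x81FE + 0xE669 = 0x16867 → wrap carry → 0x6868
  0x6868 + 0x72AF = 0x0DB17
  0xDB17 + 0x2701 = 0x10218 → wrap carry → 0x0219
  0x0219 + 0x41A5 = 0x043BE
  0x43BE + 0x3C8E = 0x0804C
  0x804C + 0x49DB = 0x0CA27
One's-complement sum = 0xCA27.
Checksum = ~0xCA27 & 0xFFFF = 0x35D8.

35D8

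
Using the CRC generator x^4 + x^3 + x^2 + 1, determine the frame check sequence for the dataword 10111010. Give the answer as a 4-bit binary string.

Append 4 zeros: 101110100000. Divide by 11101 (XOR where the leading bit is 1):
  pos 0: 10111 XOR 11101 = 01010
  pos 1: 10100 XOR 11101 = 01001
  pos 2: 10011 XOR 11101 = 01110
  pos 3: 11100 XOR 11101 = 00001
  pos 7: 10000 XOR 11101 = 01101
Remainder (last 4 bits) = 1101. This is the CRC / FCS.

1101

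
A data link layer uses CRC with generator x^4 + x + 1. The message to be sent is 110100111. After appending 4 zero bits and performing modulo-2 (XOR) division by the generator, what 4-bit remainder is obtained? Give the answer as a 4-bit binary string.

Append 4 zeros: 1101001110000. Divide by 10011 (XOR where the leading bit is 1):
  pos 0: 11010 XOR 10011 = 01001
  pos 1: 10010 XOR 10011 = 00001
  pos 5: 11110 XOR 10011 = 01101
  pos 6: 11010 XOR 10011 = 01001
  pos 7: 10010 XOR 10011 = 00001
Remainder (last 4 bits) = 0010. This is the CRC / FCS.

0010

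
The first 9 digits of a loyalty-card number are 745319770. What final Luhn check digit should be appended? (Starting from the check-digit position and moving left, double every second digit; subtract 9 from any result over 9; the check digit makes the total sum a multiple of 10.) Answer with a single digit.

4

Partial digits right→left: 0 7 7 9 1 3 5 4 7
Double every second digit counting from the check-digit position (so the 1st, 3rd, 5th, ... of the partial from the right).
  doubled (with −9 where >9): 0 5 2 1 5 → sum 13
  kept as-is: 7 9 3 4 → sum 23
Total = 13 + 23 = 36.
Check digit = (10 − (36 mod 10)) mod 10 = 4.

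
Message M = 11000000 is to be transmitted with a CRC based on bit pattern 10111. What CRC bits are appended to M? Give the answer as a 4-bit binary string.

1111

Append 4 zeros: 110000000000. Divide by 10111 (XOR where the leading bit is 1):
  pos 0: 11000 XOR 10111 = 01111
  pos 1: 11110 XOR 10111 = 01001
  pos 2: 10010 XOR 10111 = 00101
  pos 4: 10100 XOR 10111 = 00011
  pos 7: 11000 XOR 10111 = 01111
Remainder (last 4 bits) = 1111. This is the CRC / FCS.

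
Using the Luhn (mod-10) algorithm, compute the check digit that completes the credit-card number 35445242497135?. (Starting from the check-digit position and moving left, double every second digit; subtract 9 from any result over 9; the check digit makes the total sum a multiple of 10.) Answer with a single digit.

1

Partial digits right→left: 5 3 1 7 9 4 2 4 2 5 4 4 5 3
Double every second digit counting from the check-digit position (so the 1st, 3rd, 5th, ... of the partial from the right).
  doubled (with −9 where >9): 1 2 9 4 4 8 1 → sum 29
  kept as-is: 3 7 4 4 5 4 3 → sum 30
Total = 29 + 30 = 59.
Check digit = (10 − (59 mod 10)) mod 10 = 1.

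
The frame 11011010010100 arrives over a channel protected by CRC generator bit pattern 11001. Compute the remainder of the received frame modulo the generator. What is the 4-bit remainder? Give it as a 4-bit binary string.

Modulo-2 division of 11011010010100 by 11001:
  pos 0: 11011 XOR 11001 = 00010
  pos 3: 10010 XOR 11001 = 01011
  pos 4: 10110 XOR 11001 = 01111
  pos 5: 11111 XOR 11001 = 00110
  pos 7: 11001 XOR 11001 = 00000
Remainder = 0000 (zero — the frame passes the CRC check).

0000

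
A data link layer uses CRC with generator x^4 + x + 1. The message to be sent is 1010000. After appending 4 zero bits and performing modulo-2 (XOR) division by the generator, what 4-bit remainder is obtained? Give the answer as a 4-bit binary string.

Append 4 zeros: 10100000000. Divide by 10011 (XOR where the leading bit is 1):
  pos 0: 10100 XOR 10011 = 00111
  pos 2: 11100 XOR 10011 = 01111
  pos 3: 11110 XOR 10011 = 01101
  pos 4: 11010 XOR 10011 = 01001
  pos 5: 10010 XOR 10011 = 00001
Remainder (last 4 bits) = 0010. This is the CRC / FCS.

0010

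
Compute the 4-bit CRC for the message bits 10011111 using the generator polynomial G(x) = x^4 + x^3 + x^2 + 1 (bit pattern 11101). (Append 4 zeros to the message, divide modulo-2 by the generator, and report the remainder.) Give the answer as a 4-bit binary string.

Append 4 zeros: 100111110000. Divide by 11101 (XOR where the leading bit is 1):
  pos 0: 10011 XOR 11101 = 01110
  pos 1: 11101 XOR 11101 = 00000
  pos 6: 11000 XOR 11101 = 00101
Remainder (last 4 bits) = 1010. This is the CRC / FCS.

1010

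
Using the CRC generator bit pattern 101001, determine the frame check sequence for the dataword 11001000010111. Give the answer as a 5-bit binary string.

01001

Append 5 zeros: 1100100001011100000. Divide by 101001 (XOR where the leading bit is 1):
  pos 0: 110010 XOR 101001 = 011011
  pos 1: 110110 XOR 101001 = 011111
  pos 2: 111110 XOR 101001 = 010111
  pos 3: 101110 XOR 101001 = 000111
  pos 6: 111101 XOR 101001 = 010100
  pos 7: 101001 XOR 101001 = 000000
  pos 13: 100000 XOR 101001 = 001001
Remainder (last 5 bits) = 01001. This is the CRC / FCS.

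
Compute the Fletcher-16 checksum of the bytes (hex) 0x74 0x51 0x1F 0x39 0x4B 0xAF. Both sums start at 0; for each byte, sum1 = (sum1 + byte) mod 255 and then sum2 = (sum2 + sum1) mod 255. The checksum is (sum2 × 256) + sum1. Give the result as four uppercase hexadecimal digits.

BF19

Running sums (mod 255):
  after byte 0 (0x74): sum1=116, sum2=116
  after byte 1 (0x51): sum1=197, sum2=58
  after byte 2 (0x1F): sum1=228, sum2=31
  after byte 3 (0x39): sum1=30, sum2=61
  after byte 4 (0x4B): sum1=105, sum2=166
  after byte 5 (0xAF): sum1=25, sum2=191
Checksum = sum2·256 + sum1 = 191·256 + 25 = 48921 = 0xBF19.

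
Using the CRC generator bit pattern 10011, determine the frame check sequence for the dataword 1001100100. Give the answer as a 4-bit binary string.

Append 4 zeros: 10011001000000. Divide by 10011 (XOR where the leading bit is 1):
  pos 0: 10011 XOR 10011 = 00000
  pos 7: 10000 XOR 10011 = 00011
Remainder (last 4 bits) = 1100. This is the CRC / FCS.

1100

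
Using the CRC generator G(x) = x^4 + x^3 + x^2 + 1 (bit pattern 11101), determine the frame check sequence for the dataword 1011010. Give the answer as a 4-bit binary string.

1100

Append 4 zeros: 10110100000. Divide by 11101 (XOR where the leading bit is 1):
  pos 0: 10110 XOR 11101 = 01011
  pos 1: 10111 XOR 11101 = 01010
  pos 2: 10100 XOR 11101 = 01001
  pos 3: 10010 XOR 11101 = 01111
  pos 4: 11110 XOR 11101 = 00011
Remainder (last 4 bits) = 1100. This is the CRC / FCS.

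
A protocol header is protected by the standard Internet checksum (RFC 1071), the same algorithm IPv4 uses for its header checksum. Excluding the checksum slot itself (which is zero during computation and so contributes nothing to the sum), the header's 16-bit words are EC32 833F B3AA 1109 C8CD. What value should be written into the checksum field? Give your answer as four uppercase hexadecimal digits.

030C

One's-complement addition (fold any carry out of bit 15 back into bit 0):
  0xEC32 + 0x833F = 0x16F71 → wrap carry → 0x6F72
  0x6F72 + 0xB3AA = 0x1231C → wrap carry → 0x231D
  0x231D + 0x1109 = 0x03426
  0x3426 + 0xC8CD = 0x0FCF3
One's-complement sum = 0xFCF3.
Checksum = ~0xFCF3 & 0xFFFF = 0x030C.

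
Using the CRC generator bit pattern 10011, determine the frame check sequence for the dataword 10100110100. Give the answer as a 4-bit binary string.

Append 4 zeros: 101001101000000. Divide by 10011 (XOR where the leading bit is 1):
  pos 0: 10100 XOR 10011 = 00111
  pos 2: 11111 XOR 10011 = 01100
  pos 3: 11000 XOR 10011 = 01011
  pos 4: 10111 XOR 10011 = 00100
  pos 6: 10000 XOR 10011 = 00011
  pos 9: 11000 XOR 10011 = 01011
  pos 10: 10110 XOR 10011 = 00101
Remainder (last 4 bits) = 0101. This is the CRC / FCS.

0101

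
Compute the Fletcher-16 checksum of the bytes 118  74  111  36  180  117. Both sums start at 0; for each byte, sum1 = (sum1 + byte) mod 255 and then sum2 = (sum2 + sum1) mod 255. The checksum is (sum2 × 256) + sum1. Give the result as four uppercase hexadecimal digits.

Running sums (mod 255):
  after byte 0 (118): sum1=118, sum2=118
  after byte 1 (74): sum1=192, sum2=55
  after byte 2 (111): sum1=48, sum2=103
  after byte 3 (36): sum1=84, sum2=187
  after byte 4 (180): sum1=9, sum2=196
  after byte 5 (117): sum1=126, sum2=67
Checksum = sum2·256 + sum1 = 67·256 + 126 = 17278 = 0x437E.

437E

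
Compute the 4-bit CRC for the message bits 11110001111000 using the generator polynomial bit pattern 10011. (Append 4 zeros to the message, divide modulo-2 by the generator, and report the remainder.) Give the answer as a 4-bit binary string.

Append 4 zeros: 111100011110000000. Divide by 10011 (XOR where the leading bit is 1):
  pos 0: 11110 XOR 10011 = 01101
  pos 1: 11010 XOR 10011 = 01001
  pos 2: 10010 XOR 10011 = 00001
  pos 6: 11111 XOR 10011 = 01100
  pos 7: 11000 XOR 10011 = 01011
  pos 8: 10110 XOR 10011 = 00101
  pos 10: 10100 XOR 10011 = 00111
  pos 12: 11100 XOR 10011 = 01111
  pos 13: 11110 XOR 10011 = 01101
Remainder (last 4 bits) = 1101. This is the CRC / FCS.

1101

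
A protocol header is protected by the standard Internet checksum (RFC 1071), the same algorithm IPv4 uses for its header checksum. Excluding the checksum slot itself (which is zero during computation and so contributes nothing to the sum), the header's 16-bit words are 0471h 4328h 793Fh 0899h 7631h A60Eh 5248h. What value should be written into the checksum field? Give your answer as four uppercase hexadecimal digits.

One's-complement addition (fold any carry out of bit 15 back into bit 0):
  0x0471 + 0x4328 = 0x04799
  0x4799 + 0x793F = 0x0C0D8
  0xC0D8 + 0x0899 = 0x0C971
  0xC971 + 0x7631 = 0x13FA2 → wrap carry → 0x3FA3
  0x3FA3 + 0xA60E = 0x0E5B1
  0xE5B1 + 0x5248 = 0x137F9 → wrap carry → 0x37FA
One's-complement sum = 0x37FA.
Checksum = ~0x37FA & 0xFFFF = 0xC805.

C805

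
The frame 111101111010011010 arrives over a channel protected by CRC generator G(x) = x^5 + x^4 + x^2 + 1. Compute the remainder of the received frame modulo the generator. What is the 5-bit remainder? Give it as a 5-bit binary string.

Modulo-2 division of 111101111010011010 by 110101:
  pos 0: 111101 XOR 110101 = 001000
  pos 2: 100011 XOR 110101 = 010110
  pos 3: 101101 XOR 110101 = 011000
  pos 4: 110000 XOR 110101 = 000101
  pos 7: 101100 XOR 110101 = 011001
  pos 8: 110011 XOR 110101 = 000110
  pos 11: 110101 XOR 110101 = 000000
Remainder = 00000 (zero — the frame passes the CRC check).

00000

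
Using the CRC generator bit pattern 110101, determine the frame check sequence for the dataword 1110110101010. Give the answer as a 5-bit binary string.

Append 5 zeros: 111011010101000000. Divide by 110101 (XOR where the leading bit is 1):
  pos 0: 111011 XOR 110101 = 001110
  pos 2: 111001 XOR 110101 = 001100
  pos 4: 110001 XOR 110101 = 000100
  pos 7: 100010 XOR 110101 = 010111
  pos 8: 101110 XOR 110101 = 011011
  pos 9: 110110 XOR 110101 = 000011
Remainder (last 5 bits) = 11000. This is the CRC / FCS.

11000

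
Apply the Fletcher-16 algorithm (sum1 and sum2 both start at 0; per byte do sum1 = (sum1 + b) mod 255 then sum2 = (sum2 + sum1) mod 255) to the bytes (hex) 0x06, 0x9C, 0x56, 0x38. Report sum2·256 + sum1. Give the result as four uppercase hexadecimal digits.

D231

Running sums (mod 255):
  after byte 0 (0x06): sum1=6, sum2=6
  after byte 1 (0x9C): sum1=162, sum2=168
  after byte 2 (0x56): sum1=248, sum2=161
  after byte 3 (0x38): sum1=49, sum2=210
Checksum = sum2·256 + sum1 = 210·256 + 49 = 53809 = 0xD231.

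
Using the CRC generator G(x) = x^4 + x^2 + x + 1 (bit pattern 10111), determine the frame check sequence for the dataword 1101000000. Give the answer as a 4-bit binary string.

Append 4 zeros: 11010000000000. Divide by 10111 (XOR where the leading bit is 1):
  pos 0: 11010 XOR 10111 = 01101
  pos 1: 11010 XOR 10111 = 01101
  pos 2: 11010 XOR 10111 = 01101
  pos 3: 11010 XOR 10111 = 01101
  pos 4: 11010 XOR 10111 = 01101
  pos 5: 11010 XOR 10111 = 01101
  pos 6: 11010 XOR 10111 = 01101
  pos 7: 11010 XOR 10111 = 01101
  pos 8: 11010 XOR 10111 = 01101
  pos 9: 11010 XOR 10111 = 01101
Remainder (last 4 bits) = 1101. This is the CRC / FCS.

1101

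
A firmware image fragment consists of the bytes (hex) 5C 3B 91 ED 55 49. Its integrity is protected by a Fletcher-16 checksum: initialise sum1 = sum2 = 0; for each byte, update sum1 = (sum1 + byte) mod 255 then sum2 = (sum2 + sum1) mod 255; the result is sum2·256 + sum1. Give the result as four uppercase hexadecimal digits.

Running sums (mod 255):
  after byte 0 (5C): sum1=92, sum2=92
  after byte 1 (3B): sum1=151, sum2=243
  after byte 2 (91): sum1=41, sum2=29
  after byte 3 (ED): sum1=23, sum2=52
  after byte 4 (55): sum1=108, sum2=160
  after byte 5 (49): sum1=181, sum2=86
Checksum = sum2·256 + sum1 = 86·256 + 181 = 22197 = 0x56B5.

56B5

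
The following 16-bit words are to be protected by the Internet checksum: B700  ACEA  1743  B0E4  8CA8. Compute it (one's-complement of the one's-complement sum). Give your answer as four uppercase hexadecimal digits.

4744

One's-complement addition (fold any carry out of bit 15 back into bit 0):
  0xB700 + 0xACEA = 0x163EA → wrap carry → 0x63EB
  0x63EB + 0x1743 = 0x07B2E
  0x7B2E + 0xB0E4 = 0x12C12 → wrap carry → 0x2C13
  0x2C13 + 0x8CA8 = 0x0B8BB
One's-complement sum = 0xB8BB.
Checksum = ~0xB8BB & 0xFFFF = 0x4744.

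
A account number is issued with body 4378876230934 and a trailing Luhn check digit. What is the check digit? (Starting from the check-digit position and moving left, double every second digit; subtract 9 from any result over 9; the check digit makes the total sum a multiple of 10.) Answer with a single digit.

Partial digits right→left: 4 3 9 0 3 2 6 7 8 8 7 3 4
Double every second digit counting from the check-digit position (so the 1st, 3rd, 5th, ... of the partial from the right).
  doubled (with −9 where >9): 8 9 6 3 7 5 8 → sum 46
  kept as-is: 3 0 2 7 8 3 → sum 23
Total = 46 + 23 = 69.
Check digit = (10 − (69 mod 10)) mod 10 = 1.

1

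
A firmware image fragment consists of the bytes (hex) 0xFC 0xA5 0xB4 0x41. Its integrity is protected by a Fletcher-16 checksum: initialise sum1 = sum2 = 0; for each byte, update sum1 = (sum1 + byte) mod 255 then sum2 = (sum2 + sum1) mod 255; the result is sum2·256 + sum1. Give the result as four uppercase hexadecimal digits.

8F98

Running sums (mod 255):
  after byte 0 (0xFC): sum1=252, sum2=252
  after byte 1 (0xA5): sum1=162, sum2=159
  after byte 2 (0xB4): sum1=87, sum2=246
  after byte 3 (0x41): sum1=152, sum2=143
Checksum = sum2·256 + sum1 = 143·256 + 152 = 36760 = 0x8F98.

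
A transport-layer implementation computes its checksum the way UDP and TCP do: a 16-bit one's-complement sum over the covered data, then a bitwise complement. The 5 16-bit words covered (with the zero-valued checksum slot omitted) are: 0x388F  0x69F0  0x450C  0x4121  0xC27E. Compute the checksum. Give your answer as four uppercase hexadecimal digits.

14D4

One's-complement addition (fold any carry out of bit 15 back into bit 0):
  0x388F + 0x69F0 = 0x0A27F
  0xA27F + 0x450C = 0x0E78B
  0xE78B + 0x4121 = 0x128AC → wrap carry → 0x28AD
  0x28AD + 0xC27E = 0x0EB2B
One's-complement sum = 0xEB2B.
Checksum = ~0xEB2B & 0xFFFF = 0x14D4.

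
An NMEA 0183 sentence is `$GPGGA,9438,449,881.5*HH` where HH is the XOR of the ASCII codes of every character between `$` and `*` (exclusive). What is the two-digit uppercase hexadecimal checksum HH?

6F

XOR the ASCII codes of the payload characters:
  'G' = 0x47 → acc = 0x47
  'P' = 0x50 → acc = 0x17
  'G' = 0x47 → acc = 0x50
  'G' = 0x47 → acc = 0x17
  'A' = 0x41 → acc = 0x56
  ',' = 0x2C → acc = 0x7A
  '9' = 0x39 → acc = 0x43
  '4' = 0x34 → acc = 0x77
  '3' = 0x33 → acc = 0x44
  '8' = 0x38 → acc = 0x7C
  ',' = 0x2C → acc = 0x50
  '4' = 0x34 → acc = 0x64
  '4' = 0x34 → acc = 0x50
  '9' = 0x39 → acc = 0x69
  ',' = 0x2C → acc = 0x45
  '8' = 0x38 → acc = 0x7D
  '8' = 0x38 → acc = 0x45
  '1' = 0x31 → acc = 0x74
  '.' = 0x2E → acc = 0x5A
  '5' = 0x35 → acc = 0x6F
Checksum = 0x6F.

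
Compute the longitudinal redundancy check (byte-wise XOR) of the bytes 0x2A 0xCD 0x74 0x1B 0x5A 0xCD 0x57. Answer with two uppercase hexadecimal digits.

XOR the bytes together:
  start with 0x2A
  0x2A ⊕ 0xCD = 0xE7
  0xE7 ⊕ 0x74 = 0x93
  0x93 ⊕ 0x1B = 0x88
  0x88 ⊕ 0x5A = 0xD2
  0xD2 ⊕ 0xCD = 0x1F
  0x1F ⊕ 0x57 = 0x48

48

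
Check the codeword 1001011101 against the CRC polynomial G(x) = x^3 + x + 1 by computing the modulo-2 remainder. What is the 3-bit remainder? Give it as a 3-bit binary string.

001

Modulo-2 division of 1001011101 by 1011:
  pos 0: 1001 XOR 1011 = 0010
  pos 2: 1001 XOR 1011 = 0010
  pos 4: 1011 XOR 1011 = 0000
Remainder = 001 (nonzero — an error is detected).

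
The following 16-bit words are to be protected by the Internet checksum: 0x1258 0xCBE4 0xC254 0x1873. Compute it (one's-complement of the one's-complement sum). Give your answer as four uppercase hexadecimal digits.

46FB

One's-complement addition (fold any carry out of bit 15 back into bit 0):
  0x1258 + 0xCBE4 = 0x0DE3C
  0xDE3C + 0xC254 = 0x1A090 → wrap carry → 0xA091
  0xA091 + 0x1873 = 0x0B904
One's-complement sum = 0xB904.
Checksum = ~0xB904 & 0xFFFF = 0x46FB.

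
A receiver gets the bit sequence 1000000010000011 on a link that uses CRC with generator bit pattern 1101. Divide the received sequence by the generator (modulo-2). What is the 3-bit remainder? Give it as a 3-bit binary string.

Modulo-2 division of 1000000010000011 by 1101:
  pos 0: 1000 XOR 1101 = 0101
  pos 1: 1010 XOR 1101 = 0111
  pos 2: 1110 XOR 1101 = 0011
  pos 4: 1100 XOR 1101 = 0001
  pos 7: 1100 XOR 1101 = 0001
  pos 10: 1000 XOR 1101 = 0101
  pos 11: 1011 XOR 1101 = 0110
  pos 12: 1101 XOR 1101 = 0000
Remainder = 000 (zero — the frame passes the CRC check).

000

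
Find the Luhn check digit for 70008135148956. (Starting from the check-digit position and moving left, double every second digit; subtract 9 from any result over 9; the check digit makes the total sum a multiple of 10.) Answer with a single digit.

Partial digits right→left: 6 5 9 8 4 1 5 3 1 8 0 0 0 7
Double every second digit counting from the check-digit position (so the 1st, 3rd, 5th, ... of the partial from the right).
  doubled (with −9 where >9): 3 9 8 1 2 0 0 → sum 23
  kept as-is: 5 8 1 3 8 0 7 → sum 32
Total = 23 + 32 = 55.
Check digit = (10 − (55 mod 10)) mod 10 = 5.

5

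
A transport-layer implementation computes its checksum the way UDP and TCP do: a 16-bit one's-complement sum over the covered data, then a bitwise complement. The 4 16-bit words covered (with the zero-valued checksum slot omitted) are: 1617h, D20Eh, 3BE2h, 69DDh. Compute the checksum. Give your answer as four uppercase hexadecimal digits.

One's-complement addition (fold any carry out of bit 15 back into bit 0):
  0x1617 + 0xD20E = 0x0E825
  0xE825 + 0x3BE2 = 0x12407 → wrap carry → 0x2408
  0x2408 + 0x69DD = 0x08DE5
One's-complement sum = 0x8DE5.
Checksum = ~0x8DE5 & 0xFFFF = 0x721A.

721A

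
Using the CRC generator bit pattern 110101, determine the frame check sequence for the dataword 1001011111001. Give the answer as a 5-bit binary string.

10001

Append 5 zeros: 100101111100100000. Divide by 110101 (XOR where the leading bit is 1):
  pos 0: 100101 XOR 110101 = 010000
  pos 1: 100001 XOR 110101 = 010100
  pos 2: 101001 XOR 110101 = 011100
  pos 3: 111001 XOR 110101 = 001100
  pos 5: 110010 XOR 110101 = 000111
  pos 8: 111010 XOR 110101 = 001111
  pos 10: 111100 XOR 110101 = 001001
  pos 12: 100100 XOR 110101 = 010001
Remainder (last 5 bits) = 10001. This is the CRC / FCS.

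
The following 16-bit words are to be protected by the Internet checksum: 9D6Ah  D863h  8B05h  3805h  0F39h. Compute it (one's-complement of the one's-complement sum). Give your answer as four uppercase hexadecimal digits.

One's-complement addition (fold any carry out of bit 15 back into bit 0):
  0x9D6A + 0xD863 = 0x175CD → wrap carry → 0x75CE
  0x75CE + 0x8B05 = 0x100D3 → wrap carry → 0x00D4
  0x00D4 + 0x3805 = 0x038D9
  0x38D9 + 0x0F39 = 0x04812
One's-complement sum = 0x4812.
Checksum = ~0x4812 & 0xFFFF = 0xB7ED.

B7ED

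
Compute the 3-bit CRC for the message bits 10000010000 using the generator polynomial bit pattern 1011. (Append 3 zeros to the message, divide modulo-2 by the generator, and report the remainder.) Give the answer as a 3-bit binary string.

100

Append 3 zeros: 10000010000000. Divide by 1011 (XOR where the leading bit is 1):
  pos 0: 1000 XOR 1011 = 0011
  pos 2: 1100 XOR 1011 = 0111
  pos 3: 1111 XOR 1011 = 0100
  pos 4: 1000 XOR 1011 = 0011
  pos 6: 1100 XOR 1011 = 0111
  pos 7: 1110 XOR 1011 = 0101
  pos 8: 1010 XOR 1011 = 0001
Remainder (last 3 bits) = 100. This is the CRC / FCS.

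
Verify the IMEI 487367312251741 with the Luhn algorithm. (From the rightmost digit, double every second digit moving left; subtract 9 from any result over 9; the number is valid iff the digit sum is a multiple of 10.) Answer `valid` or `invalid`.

From the right, keep odd positions and double even positions (subtract 9 from any doubled value over 9):
  doubled (positions 2,4,...): 8 2 4 2 5 6 7 → sum 34
  kept (positions 1,3,...): 1 7 5 2 3 6 7 4 → sum 35
Total = 69.
69 mod 10 = 9, so the number is invalid.

invalid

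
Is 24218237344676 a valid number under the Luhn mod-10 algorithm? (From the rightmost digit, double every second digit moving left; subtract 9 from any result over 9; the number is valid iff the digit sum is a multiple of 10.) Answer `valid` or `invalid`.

valid

From the right, keep odd positions and double even positions (subtract 9 from any doubled value over 9):
  doubled (positions 2,4,...): 5 8 6 6 7 4 4 → sum 40
  kept (positions 1,3,...): 6 6 4 7 2 1 4 → sum 30
Total = 70.
70 mod 10 = 0, so the number is valid.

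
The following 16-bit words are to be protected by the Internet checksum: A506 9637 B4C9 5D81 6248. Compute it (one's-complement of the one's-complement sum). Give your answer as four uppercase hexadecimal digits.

502E

One's-complement addition (fold any carry out of bit 15 back into bit 0):
  0xA506 + 0x9637 = 0x13B3D → wrap carry → 0x3B3E
  0x3B3E + 0xB4C9 = 0x0F007
  0xF007 + 0x5D81 = 0x14D88 → wrap carry → 0x4D89
  0x4D89 + 0x6248 = 0x0AFD1
One's-complement sum = 0xAFD1.
Checksum = ~0xAFD1 & 0xFFFF = 0x502E.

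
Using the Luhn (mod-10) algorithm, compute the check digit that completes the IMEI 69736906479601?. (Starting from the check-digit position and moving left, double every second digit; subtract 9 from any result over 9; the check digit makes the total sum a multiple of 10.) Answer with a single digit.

Partial digits right→left: 1 0 6 9 7 4 6 0 9 6 3 7 9 6
Double every second digit counting from the check-digit position (so the 1st, 3rd, 5th, ... of the partial from the right).
  doubled (with −9 where >9): 2 3 5 3 9 6 9 → sum 37
  kept as-is: 0 9 4 0 6 7 6 → sum 32
Total = 37 + 32 = 69.
Check digit = (10 − (69 mod 10)) mod 10 = 1.

1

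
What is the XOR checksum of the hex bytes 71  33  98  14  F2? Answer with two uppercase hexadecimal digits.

3C

XOR the bytes together:
  start with 0x71
  0x71 ⊕ 0x33 = 0x42
  0x42 ⊕ 0x98 = 0xDA
  0xDA ⊕ 0x14 = 0xCE
  0xCE ⊕ 0xF2 = 0x3C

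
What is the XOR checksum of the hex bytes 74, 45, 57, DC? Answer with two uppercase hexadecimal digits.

BA

XOR the bytes together:
  start with 0x74
  0x74 ⊕ 0x45 = 0x31
  0x31 ⊕ 0x57 = 0x66
  0x66 ⊕ 0xDC = 0xBA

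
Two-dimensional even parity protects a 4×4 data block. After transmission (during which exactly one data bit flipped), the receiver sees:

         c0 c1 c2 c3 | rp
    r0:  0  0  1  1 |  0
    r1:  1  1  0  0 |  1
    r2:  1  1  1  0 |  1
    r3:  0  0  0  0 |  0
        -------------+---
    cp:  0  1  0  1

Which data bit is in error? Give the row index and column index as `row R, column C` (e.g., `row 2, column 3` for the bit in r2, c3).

Recompute each row's even parity and compare to rp:
  r0: data parity 0, sent rp 0 → ok
  r1: data parity 0, sent rp 1 → mismatch
  r2: data parity 1, sent rp 1 → ok
  r3: data parity 0, sent rp 0 → ok
Recompute each column's even parity and compare to cp:
  c0: data parity 0, sent cp 0 → ok
  c1: data parity 0, sent cp 1 → mismatch
  c2: data parity 0, sent cp 0 → ok
  c3: data parity 1, sent cp 1 → ok
Exactly one row (r1) and one column (c1) fail → the flipped bit is at their intersection.

row 1, column 1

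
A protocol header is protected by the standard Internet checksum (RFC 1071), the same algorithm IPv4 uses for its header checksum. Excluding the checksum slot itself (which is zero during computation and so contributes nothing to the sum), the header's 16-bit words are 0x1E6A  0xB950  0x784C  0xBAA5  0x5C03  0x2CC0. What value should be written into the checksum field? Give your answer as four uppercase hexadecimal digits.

6C8F

One's-complement addition (fold any carry out of bit 15 back into bit 0):
  0x1E6A + 0xB950 = 0x0D7BA
  0xD7BA + 0x784C = 0x15006 → wrap carry → 0x5007
  0x5007 + 0xBAA5 = 0x10AAC → wrap carry → 0x0AAD
  0x0AAD + 0x5C03 = 0x066B0
  0x66B0 + 0x2CC0 = 0x09370
One's-complement sum = 0x9370.
Checksum = ~0x9370 & 0xFFFF = 0x6C8F.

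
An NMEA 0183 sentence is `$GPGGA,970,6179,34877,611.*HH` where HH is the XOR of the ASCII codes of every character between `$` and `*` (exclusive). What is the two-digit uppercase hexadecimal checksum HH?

XOR the ASCII codes of the payload characters:
  'G' = 0x47 → acc = 0x47
  'P' = 0x50 → acc = 0x17
  'G' = 0x47 → acc = 0x50
  'G' = 0x47 → acc = 0x17
  'A' = 0x41 → acc = 0x56
  ',' = 0x2C → acc = 0x7A
  '9' = 0x39 → acc = 0x43
  '7' = 0x37 → acc = 0x74
  '0' = 0x30 → acc = 0x44
  ',' = 0x2C → acc = 0x68
  '6' = 0x36 → acc = 0x5E
  '1' = 0x31 → acc = 0x6F
  '7' = 0x37 → acc = 0x58
  '9' = 0x39 → acc = 0x61
  ',' = 0x2C → acc = 0x4D
  '3' = 0x33 → acc = 0x7E
  '4' = 0x34 → acc = 0x4A
  '8' = 0x38 → acc = 0x72
  '7' = 0x37 → acc = 0x45
  '7' = 0x37 → acc = 0x72
  ',' = 0x2C → acc = 0x5E
  '6' = 0x36 → acc = 0x68
  '1' = 0x31 → acc = 0x59
  '1' = 0x31 → acc = 0x68
  '.' = 0x2E → acc = 0x46
Checksum = 0x46.

46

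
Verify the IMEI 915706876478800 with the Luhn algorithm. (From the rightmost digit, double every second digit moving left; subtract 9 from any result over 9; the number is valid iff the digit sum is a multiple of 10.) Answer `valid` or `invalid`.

From the right, keep odd positions and double even positions (subtract 9 from any doubled value over 9):
  doubled (positions 2,4,...): 0 7 8 5 3 5 2 → sum 30
  kept (positions 1,3,...): 0 8 7 6 8 0 5 9 → sum 43
Total = 73.
73 mod 10 = 3, so the number is invalid.

invalid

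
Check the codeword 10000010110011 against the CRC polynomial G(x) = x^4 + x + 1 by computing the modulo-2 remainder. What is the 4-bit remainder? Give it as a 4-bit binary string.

Modulo-2 division of 10000010110011 by 10011:
  pos 0: 10000 XOR 10011 = 00011
  pos 3: 11010 XOR 10011 = 01001
  pos 4: 10011 XOR 10011 = 00000
  pos 9: 10011 XOR 10011 = 00000
Remainder = 0000 (zero — the frame passes the CRC check).

0000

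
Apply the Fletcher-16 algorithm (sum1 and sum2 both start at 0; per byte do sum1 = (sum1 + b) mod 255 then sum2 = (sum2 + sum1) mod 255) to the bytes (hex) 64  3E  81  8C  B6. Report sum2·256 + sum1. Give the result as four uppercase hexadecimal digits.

Running sums (mod 255):
  after byte 0 (64): sum1=100, sum2=100
  after byte 1 (3E): sum1=162, sum2=7
  after byte 2 (81): sum1=36, sum2=43
  after byte 3 (8C): sum1=176, sum2=219
  after byte 4 (B6): sum1=103, sum2=67
Checksum = sum2·256 + sum1 = 67·256 + 103 = 17255 = 0x4367.

4367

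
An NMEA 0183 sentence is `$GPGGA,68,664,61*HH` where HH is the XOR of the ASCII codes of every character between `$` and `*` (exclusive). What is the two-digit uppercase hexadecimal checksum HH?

XOR the ASCII codes of the payload characters:
  'G' = 0x47 → acc = 0x47
  'P' = 0x50 → acc = 0x17
  'G' = 0x47 → acc = 0x50
  'G' = 0x47 → acc = 0x17
  'A' = 0x41 → acc = 0x56
  ',' = 0x2C → acc = 0x7A
  '6' = 0x36 → acc = 0x4C
  '8' = 0x38 → acc = 0x74
  ',' = 0x2C → acc = 0x58
  '6' = 0x36 → acc = 0x6E
  '6' = 0x36 → acc = 0x58
  '4' = 0x34 → acc = 0x6C
  ',' = 0x2C → acc = 0x40
  '6' = 0x36 → acc = 0x76
  '1' = 0x31 → acc = 0x47
Checksum = 0x47.

47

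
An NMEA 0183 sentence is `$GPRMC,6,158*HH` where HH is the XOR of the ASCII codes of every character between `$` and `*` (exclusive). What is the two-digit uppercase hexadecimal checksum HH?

41

XOR the ASCII codes of the payload characters:
  'G' = 0x47 → acc = 0x47
  'P' = 0x50 → acc = 0x17
  'R' = 0x52 → acc = 0x45
  'M' = 0x4D → acc = 0x08
  'C' = 0x43 → acc = 0x4B
  ',' = 0x2C → acc = 0x67
  '6' = 0x36 → acc = 0x51
  ',' = 0x2C → acc = 0x7D
  '1' = 0x31 → acc = 0x4C
  '5' = 0x35 → acc = 0x79
  '8' = 0x38 → acc = 0x41
Checksum = 0x41.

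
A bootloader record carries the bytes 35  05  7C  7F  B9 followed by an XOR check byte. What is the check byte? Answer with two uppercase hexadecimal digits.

XOR the bytes together:
  start with 0x35
  0x35 ⊕ 0x05 = 0x30
  0x30 ⊕ 0x7C = 0x4C
  0x4C ⊕ 0x7F = 0x33
  0x33 ⊕ 0xB9 = 0x8A

8A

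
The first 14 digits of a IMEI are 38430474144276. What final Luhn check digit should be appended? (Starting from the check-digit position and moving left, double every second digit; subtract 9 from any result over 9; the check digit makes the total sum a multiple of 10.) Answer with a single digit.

Partial digits right→left: 6 7 2 4 4 1 4 7 4 0 3 4 8 3
Double every second digit counting from the check-digit position (so the 1st, 3rd, 5th, ... of the partial from the right).
  doubled (with −9 where >9): 3 4 8 8 8 6 7 → sum 44
  kept as-is: 7 4 1 7 0 4 3 → sum 26
Total = 44 + 26 = 70.
Check digit = (10 − (70 mod 10)) mod 10 = 0.

0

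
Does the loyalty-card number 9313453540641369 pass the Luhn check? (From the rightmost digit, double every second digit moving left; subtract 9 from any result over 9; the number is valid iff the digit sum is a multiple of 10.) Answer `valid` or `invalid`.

From the right, keep odd positions and double even positions (subtract 9 from any doubled value over 9):
  doubled (positions 2,4,...): 3 2 3 8 6 8 2 9 → sum 41
  kept (positions 1,3,...): 9 3 4 0 5 5 3 3 → sum 32
Total = 73.
73 mod 10 = 3, so the number is invalid.

invalid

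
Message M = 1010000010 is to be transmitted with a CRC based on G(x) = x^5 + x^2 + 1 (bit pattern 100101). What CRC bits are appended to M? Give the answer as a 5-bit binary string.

Append 5 zeros: 101000001000000. Divide by 100101 (XOR where the leading bit is 1):
  pos 0: 101000 XOR 100101 = 001101
  pos 2: 110100 XOR 100101 = 010001
  pos 3: 100011 XOR 100101 = 000110
  pos 6: 110000 XOR 100101 = 010101
  pos 7: 101010 XOR 100101 = 001111
  pos 9: 111100 XOR 100101 = 011001
Remainder (last 5 bits) = 11001. This is the CRC / FCS.

11001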